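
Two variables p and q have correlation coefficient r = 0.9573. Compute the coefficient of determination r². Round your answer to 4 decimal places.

r² = (0.9573)² = 0.9164

0.9164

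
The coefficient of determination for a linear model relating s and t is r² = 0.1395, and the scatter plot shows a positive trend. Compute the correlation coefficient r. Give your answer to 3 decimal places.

|r| = √0.1395 = 0.373
The association is positive, so r = 0.373.

0.373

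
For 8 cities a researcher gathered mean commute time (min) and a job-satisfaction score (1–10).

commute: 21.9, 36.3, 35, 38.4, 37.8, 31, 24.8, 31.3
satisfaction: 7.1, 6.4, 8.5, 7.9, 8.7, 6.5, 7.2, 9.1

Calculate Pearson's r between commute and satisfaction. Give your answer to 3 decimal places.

0.316

n = 8, Σx = 256.5, Σy = 61.4, Σx² = 8481.43, Σy² = 478.62, Σxy = 1982.42
nΣxy − ΣxΣy = 15859.36 − 15749.1 = 110.26
nΣx² − (Σx)² = 67851.44 − 65792.25 = 2059.19; nΣy² − (Σy)² = 3828.96 − 3769.96 = 59
r = 110.26 / √(2059.19 × 59) = 110.26 / 348.5573 ≈ 0.316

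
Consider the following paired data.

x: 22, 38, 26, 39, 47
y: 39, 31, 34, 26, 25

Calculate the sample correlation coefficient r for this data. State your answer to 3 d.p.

-0.943

n = 5, Σx = 172, Σy = 155, Σx² = 6334, Σy² = 4939, Σxy = 5109
nΣxy − ΣxΣy = 25545 − 26660 = -1115
nΣx² − (Σx)² = 31670 − 29584 = 2086; nΣy² − (Σy)² = 24695 − 24025 = 670
r = -1115 / √(2086 × 670) = -1115 / 1182.2098 ≈ -0.943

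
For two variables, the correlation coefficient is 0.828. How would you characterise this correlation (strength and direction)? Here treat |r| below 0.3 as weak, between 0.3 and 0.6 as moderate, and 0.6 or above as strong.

strong positive

r = 0.828 > 0 so the relationship is positive.
|r| = 0.828, which falls in the strong range.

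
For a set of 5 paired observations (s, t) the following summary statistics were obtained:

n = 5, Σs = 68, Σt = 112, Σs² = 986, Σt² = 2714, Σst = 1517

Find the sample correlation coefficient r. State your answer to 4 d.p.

-0.0553

r = (nΣst − ΣsΣt) / √[(nΣs² − (Σs)²)(nΣt² − (Σt)²)]
Numerator: 5×1517 − 68×112 = -31
Denominator: √[(4930 − 4624)(13570 − 12544)] = √[306 × 1026] = 560.3178
r = -31 / 560.3178 ≈ -0.0553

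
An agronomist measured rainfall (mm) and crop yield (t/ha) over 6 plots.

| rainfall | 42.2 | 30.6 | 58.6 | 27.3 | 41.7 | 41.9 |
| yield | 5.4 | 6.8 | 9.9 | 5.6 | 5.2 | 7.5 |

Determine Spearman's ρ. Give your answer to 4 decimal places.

0.3714

Rank rainfall: 5, 2, 6, 1, 3, 4
Rank yield: 2, 4, 6, 3, 1, 5
d = rank(rainfall) − rank(yield): 3, -2, 0, -2, 2, -1; Σd² = 22
ρ = 1 − 6Σd² / [n(n²−1)] = 1 − 6×22 / (6×35) = 1 − 132/210 ≈ 0.3714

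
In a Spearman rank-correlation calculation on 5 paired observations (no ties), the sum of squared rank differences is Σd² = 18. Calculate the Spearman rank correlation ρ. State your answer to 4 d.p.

ρ = 1 − 6Σd² / [n(n²−1)] = 1 − 6×18 / (5×24)
  = 1 − 108/120 = 1 − 0.90000 ≈ 0.1000

0.1000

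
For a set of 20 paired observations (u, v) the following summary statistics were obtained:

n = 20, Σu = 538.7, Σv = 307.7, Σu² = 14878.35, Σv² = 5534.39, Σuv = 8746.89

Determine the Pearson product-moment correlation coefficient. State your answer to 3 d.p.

r = (nΣuv − ΣuΣv) / √[(nΣu² − (Σu)²)(nΣv² − (Σv)²)]
Numerator: 20×8746.89 − 538.7×307.7 = 9179.81
Denominator: √[(297567 − 290197.69)(110687.8 − 94679.29)] = √[7369.31 × 16008.51] = 10861.4765
r = 9179.81 / 10861.4765 ≈ 0.845

0.845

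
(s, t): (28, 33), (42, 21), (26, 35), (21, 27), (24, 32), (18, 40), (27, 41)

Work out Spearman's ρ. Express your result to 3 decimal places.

-0.250

Rank s: 6, 7, 4, 2, 3, 1, 5
Rank t: 4, 1, 5, 2, 3, 6, 7
d = rank(s) − rank(t): 2, 6, -1, 0, 0, -5, -2; Σd² = 70
ρ = 1 − 6Σd² / [n(n²−1)] = 1 − 6×70 / (7×48) = 1 − 420/336 ≈ -0.250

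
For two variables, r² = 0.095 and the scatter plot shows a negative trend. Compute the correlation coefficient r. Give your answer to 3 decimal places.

|r| = √0.095 = 0.308
The association is negative, so r = −0.308.

-0.308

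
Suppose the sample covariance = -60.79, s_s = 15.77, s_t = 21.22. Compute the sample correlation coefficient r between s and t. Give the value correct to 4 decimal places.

-0.1817

r = Cov(s,t) / (s_s · s_t) = -60.79 / (15.77 × 21.22)
  = -60.79 / 334.6394 ≈ -0.1817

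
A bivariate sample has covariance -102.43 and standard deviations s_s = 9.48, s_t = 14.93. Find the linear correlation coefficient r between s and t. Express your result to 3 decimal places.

r = Cov(s,t) / (s_s · s_t) = -102.43 / (9.48 × 14.93)
  = -102.43 / 141.5364 ≈ -0.724

-0.724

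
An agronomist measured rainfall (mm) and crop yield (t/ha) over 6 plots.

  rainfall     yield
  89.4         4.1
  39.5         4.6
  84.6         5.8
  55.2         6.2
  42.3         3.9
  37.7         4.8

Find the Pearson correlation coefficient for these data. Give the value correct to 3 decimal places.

n = 6, Σx = 348.7, Σy = 29.4, Σx² = 22967.39, Σy² = 148.3, Σxy = 1727.09
nΣxy − ΣxΣy = 10362.54 − 10251.78 = 110.76
nΣx² − (Σx)² = 137804.34 − 121591.69 = 16212.65; nΣy² − (Σy)² = 889.8 − 864.36 = 25.44
r = 110.76 / √(16212.65 × 25.44) = 110.76 / 642.2226 ≈ 0.172

0.172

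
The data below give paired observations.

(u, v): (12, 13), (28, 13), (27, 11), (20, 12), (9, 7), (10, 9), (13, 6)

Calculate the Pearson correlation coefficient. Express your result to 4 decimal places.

n = 7, Σu = 119, Σv = 71, Σu² = 2407, Σv² = 769, Σuv = 1288
nΣuv − ΣuΣv = 9016 − 8449 = 567
nΣu² − (Σu)² = 16849 − 14161 = 2688; nΣv² − (Σv)² = 5383 − 5041 = 342
r = 567 / √(2688 × 342) = 567 / 958.7992 ≈ 0.5914

0.5914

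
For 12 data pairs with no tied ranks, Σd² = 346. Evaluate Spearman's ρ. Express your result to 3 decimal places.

-0.210

ρ = 1 − 6Σd² / [n(n²−1)] = 1 − 6×346 / (12×143)
  = 1 − 2076/1716 = 1 − 1.2098 ≈ -0.210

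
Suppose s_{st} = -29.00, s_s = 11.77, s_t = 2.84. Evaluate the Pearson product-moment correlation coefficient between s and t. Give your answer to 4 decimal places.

-0.8676

r = Cov(s,t) / (s_s · s_t) = -29.00 / (11.77 × 2.84)
  = -29.00 / 33.4268 ≈ -0.8676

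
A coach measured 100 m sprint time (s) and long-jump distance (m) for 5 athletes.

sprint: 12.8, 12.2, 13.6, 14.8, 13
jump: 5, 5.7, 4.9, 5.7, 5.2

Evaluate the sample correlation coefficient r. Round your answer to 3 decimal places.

n = 5, Σx = 66.4, Σy = 26.5, Σx² = 885.68, Σy² = 141.03, Σxy = 352.14
nΣxy − ΣxΣy = 1760.7 − 1759.6 = 1.1
nΣx² − (Σx)² = 4428.4 − 4408.96 = 19.44; nΣy² − (Σy)² = 705.15 − 702.25 = 2.9
r = 1.1 / √(19.44 × 2.9) = 1.1 / 7.5084 ≈ 0.147

0.147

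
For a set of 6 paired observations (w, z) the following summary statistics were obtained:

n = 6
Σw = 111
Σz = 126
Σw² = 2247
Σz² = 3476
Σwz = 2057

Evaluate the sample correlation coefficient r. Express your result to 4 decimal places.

-0.6837

r = (nΣwz − ΣwΣz) / √[(nΣw² − (Σw)²)(nΣz² − (Σz)²)]
Numerator: 6×2057 − 111×126 = -1644
Denominator: √[(13482 − 12321)(20856 − 15876)] = √[1161 × 4980] = 2404.5332
r = -1644 / 2404.5332 ≈ -0.6837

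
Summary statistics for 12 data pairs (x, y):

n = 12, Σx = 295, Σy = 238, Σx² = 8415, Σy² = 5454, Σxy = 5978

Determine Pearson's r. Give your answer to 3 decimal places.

r = (nΣxy − ΣxΣy) / √[(nΣx² − (Σx)²)(nΣy² − (Σy)²)]
Numerator: 12×5978 − 295×238 = 1526
Denominator: √[(100980 − 87025)(65448 − 56644)] = √[13955 × 8804] = 11084.2149
r = 1526 / 11084.2149 ≈ 0.138

0.138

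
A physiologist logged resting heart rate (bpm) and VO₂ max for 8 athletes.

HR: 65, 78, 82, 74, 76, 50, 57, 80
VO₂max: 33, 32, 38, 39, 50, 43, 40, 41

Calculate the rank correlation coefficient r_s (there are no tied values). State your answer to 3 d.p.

-0.262

Rank HR: 3, 6, 8, 4, 5, 1, 2, 7
Rank VO₂max: 2, 1, 3, 4, 8, 7, 5, 6
d = rank(HR) − rank(VO₂max): 1, 5, 5, 0, -3, -6, -3, 1; Σd² = 106
ρ = 1 − 6Σd² / [n(n²−1)] = 1 − 6×106 / (8×63) = 1 − 636/504 ≈ -0.262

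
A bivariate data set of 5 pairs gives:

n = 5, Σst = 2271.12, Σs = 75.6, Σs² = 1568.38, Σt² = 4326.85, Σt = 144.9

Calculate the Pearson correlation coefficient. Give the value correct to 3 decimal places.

r = (nΣst − ΣsΣt) / √[(nΣs² − (Σs)²)(nΣt² − (Σt)²)]
Numerator: 5×2271.12 − 75.6×144.9 = 401.16
Denominator: √[(7841.9 − 5715.36)(21634.25 − 20996.01)] = √[2126.54 × 638.24] = 1165.0077
r = 401.16 / 1165.0077 ≈ 0.344

0.344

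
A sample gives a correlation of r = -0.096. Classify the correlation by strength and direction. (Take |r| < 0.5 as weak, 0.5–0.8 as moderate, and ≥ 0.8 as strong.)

r = -0.096 < 0 so the relationship is negative.
|r| = 0.096, which falls in the weak range.

weak negative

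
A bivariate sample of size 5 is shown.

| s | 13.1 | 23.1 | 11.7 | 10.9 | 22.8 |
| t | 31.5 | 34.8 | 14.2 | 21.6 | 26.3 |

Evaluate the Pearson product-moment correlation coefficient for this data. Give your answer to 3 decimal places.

0.614

n = 5, Σs = 81.6, Σt = 128.4, Σs² = 1480.76, Σt² = 3563.18, Σst = 2217.75
nΣst − ΣsΣt = 11088.75 − 10477.44 = 611.31
nΣs² − (Σs)² = 7403.8 − 6658.56 = 745.24; nΣt² − (Σt)² = 17815.9 − 16486.56 = 1329.34
r = 611.31 / √(745.24 × 1329.34) = 611.31 / 995.3278 ≈ 0.614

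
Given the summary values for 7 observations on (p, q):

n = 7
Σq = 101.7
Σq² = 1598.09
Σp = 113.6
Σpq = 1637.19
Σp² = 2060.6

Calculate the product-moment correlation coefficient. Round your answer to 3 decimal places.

-0.082

r = (nΣpq − ΣpΣq) / √[(nΣp² − (Σp)²)(nΣq² − (Σq)²)]
Numerator: 7×1637.19 − 113.6×101.7 = -92.79
Denominator: √[(14424.2 − 12904.96)(11186.63 − 10342.89)] = √[1519.24 × 843.74] = 1132.1853
r = -92.79 / 1132.1853 ≈ -0.082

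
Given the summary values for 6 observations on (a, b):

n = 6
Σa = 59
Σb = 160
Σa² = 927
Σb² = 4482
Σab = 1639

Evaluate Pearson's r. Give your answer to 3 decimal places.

0.240

r = (nΣab − ΣaΣb) / √[(nΣa² − (Σa)²)(nΣb² − (Σb)²)]
Numerator: 6×1639 − 59×160 = 394
Denominator: √[(5562 − 3481)(26892 − 25600)] = √[2081 × 1292] = 1639.7110
r = 394 / 1639.7110 ≈ 0.240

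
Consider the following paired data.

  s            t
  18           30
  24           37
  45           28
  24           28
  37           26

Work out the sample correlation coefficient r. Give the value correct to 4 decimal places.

n = 5, Σs = 148, Σt = 149, Σs² = 4870, Σt² = 4513, Σst = 4322
nΣst − ΣsΣt = 21610 − 22052 = -442
nΣs² − (Σs)² = 24350 − 21904 = 2446; nΣt² − (Σt)² = 22565 − 22201 = 364
r = -442 / √(2446 × 364) = -442 / 943.5804 ≈ -0.4684

-0.4684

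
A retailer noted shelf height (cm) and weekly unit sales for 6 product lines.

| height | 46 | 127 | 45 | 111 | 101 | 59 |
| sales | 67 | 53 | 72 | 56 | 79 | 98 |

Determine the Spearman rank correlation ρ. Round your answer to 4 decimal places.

-0.5429

Rank height: 2, 6, 1, 5, 4, 3
Rank sales: 3, 1, 4, 2, 5, 6
d = rank(height) − rank(sales): -1, 5, -3, 3, -1, -3; Σd² = 54
ρ = 1 − 6Σd² / [n(n²−1)] = 1 − 6×54 / (6×35) = 1 − 324/210 ≈ -0.5429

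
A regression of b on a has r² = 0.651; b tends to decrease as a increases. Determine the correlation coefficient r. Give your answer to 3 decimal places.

|r| = √0.651 = 0.807
The association is negative, so r = −0.807.

-0.807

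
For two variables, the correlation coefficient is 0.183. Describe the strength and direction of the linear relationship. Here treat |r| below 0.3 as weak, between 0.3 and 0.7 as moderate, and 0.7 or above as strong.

r = 0.183 > 0 so the relationship is positive.
|r| = 0.183, which falls in the weak range.

weak positive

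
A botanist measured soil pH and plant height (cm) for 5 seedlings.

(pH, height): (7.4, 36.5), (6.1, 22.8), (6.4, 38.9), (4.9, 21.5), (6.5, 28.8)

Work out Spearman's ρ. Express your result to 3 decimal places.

Rank pH: 5, 2, 3, 1, 4
Rank height: 4, 2, 5, 1, 3
d = rank(pH) − rank(height): 1, 0, -2, 0, 1; Σd² = 6
ρ = 1 − 6Σd² / [n(n²−1)] = 1 − 6×6 / (5×24) = 1 − 36/120 ≈ 0.700

0.700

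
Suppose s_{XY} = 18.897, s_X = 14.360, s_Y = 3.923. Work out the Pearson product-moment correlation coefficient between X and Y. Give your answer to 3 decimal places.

0.335

r = Cov(X,Y) / (s_X · s_Y) = 18.897 / (14.360 × 3.923)
  = 18.897 / 56.3343 ≈ 0.335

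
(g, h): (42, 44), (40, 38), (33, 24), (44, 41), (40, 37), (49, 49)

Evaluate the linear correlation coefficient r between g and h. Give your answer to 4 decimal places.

n = 6, Σg = 248, Σh = 233, Σg² = 10390, Σh² = 9407, Σgh = 9845
nΣgh − ΣgΣh = 59070 − 57784 = 1286
nΣg² − (Σg)² = 62340 − 61504 = 836; nΣh² − (Σh)² = 56442 − 54289 = 2153
r = 1286 / √(836 × 2153) = 1286 / 1341.6065 ≈ 0.9586

0.9586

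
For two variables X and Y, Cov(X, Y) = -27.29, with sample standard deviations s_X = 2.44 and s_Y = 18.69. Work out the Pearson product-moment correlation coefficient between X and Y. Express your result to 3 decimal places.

r = Cov(X,Y) / (s_X · s_Y) = -27.29 / (2.44 × 18.69)
  = -27.29 / 45.6036 ≈ -0.598

-0.598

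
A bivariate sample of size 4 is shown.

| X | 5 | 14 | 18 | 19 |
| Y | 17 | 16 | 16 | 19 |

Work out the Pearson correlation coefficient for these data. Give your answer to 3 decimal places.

0.222

n = 4, ΣX = 56, ΣY = 68, ΣX² = 906, ΣY² = 1162, ΣXY = 958
nΣXY − ΣXΣY = 3832 − 3808 = 24
nΣX² − (ΣX)² = 3624 − 3136 = 488; nΣY² − (ΣY)² = 4648 − 4624 = 24
r = 24 / √(488 × 24) = 24 / 108.2220 ≈ 0.222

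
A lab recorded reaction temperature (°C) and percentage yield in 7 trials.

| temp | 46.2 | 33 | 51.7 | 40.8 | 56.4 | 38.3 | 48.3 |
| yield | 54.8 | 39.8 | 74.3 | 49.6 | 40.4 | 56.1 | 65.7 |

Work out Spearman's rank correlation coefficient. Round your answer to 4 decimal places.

Rank temp: 4, 1, 6, 3, 7, 2, 5
Rank yield: 4, 1, 7, 3, 2, 5, 6
d = rank(temp) − rank(yield): 0, 0, -1, 0, 5, -3, -1; Σd² = 36
ρ = 1 − 6Σd² / [n(n²−1)] = 1 − 6×36 / (7×48) = 1 − 216/336 ≈ 0.3571

0.3571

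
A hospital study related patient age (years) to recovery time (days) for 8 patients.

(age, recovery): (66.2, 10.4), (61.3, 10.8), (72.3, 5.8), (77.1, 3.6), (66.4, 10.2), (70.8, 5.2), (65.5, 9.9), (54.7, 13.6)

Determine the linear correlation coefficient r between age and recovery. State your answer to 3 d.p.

n = 8, Σx = 534.3, Σy = 69.5, Σx² = 36015.77, Σy² = 685.45, Σxy = 4485.23
nΣxy − ΣxΣy = 35881.84 − 37133.85 = -1252.01
nΣx² − (Σx)² = 288126.16 − 285476.49 = 2649.67; nΣy² − (Σy)² = 5483.6 − 4830.25 = 653.35
r = -1252.01 / √(2649.67 × 653.35) = -1252.01 / 1315.7363 ≈ -0.952

-0.952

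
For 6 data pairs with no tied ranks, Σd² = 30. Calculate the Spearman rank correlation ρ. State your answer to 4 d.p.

ρ = 1 − 6Σd² / [n(n²−1)] = 1 − 6×30 / (6×35)
  = 1 − 180/210 = 1 − 0.85714 ≈ 0.1429

0.1429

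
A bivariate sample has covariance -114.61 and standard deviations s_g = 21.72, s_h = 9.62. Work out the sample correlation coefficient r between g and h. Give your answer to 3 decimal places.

r = Cov(g,h) / (s_g · s_h) = -114.61 / (21.72 × 9.62)
  = -114.61 / 208.9464 ≈ -0.549

-0.549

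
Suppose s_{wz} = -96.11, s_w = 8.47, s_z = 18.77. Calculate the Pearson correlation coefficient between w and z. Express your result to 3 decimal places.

-0.605

r = Cov(w,z) / (s_w · s_z) = -96.11 / (8.47 × 18.77)
  = -96.11 / 158.9819 ≈ -0.605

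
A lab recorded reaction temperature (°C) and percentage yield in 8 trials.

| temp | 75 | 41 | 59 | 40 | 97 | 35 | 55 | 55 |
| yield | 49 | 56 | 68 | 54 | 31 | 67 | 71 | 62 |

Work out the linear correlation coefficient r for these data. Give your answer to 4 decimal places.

-0.7200

n = 8, Σx = 457, Σy = 458, Σx² = 29071, Σy² = 27412, Σxy = 24810
nΣxy − ΣxΣy = 198480 − 209306 = -10826
nΣx² − (Σx)² = 232568 − 208849 = 23719; nΣy² − (Σy)² = 219296 − 209764 = 9532
r = -10826 / √(23719 × 9532) = -10826 / 15036.2731 ≈ -0.7200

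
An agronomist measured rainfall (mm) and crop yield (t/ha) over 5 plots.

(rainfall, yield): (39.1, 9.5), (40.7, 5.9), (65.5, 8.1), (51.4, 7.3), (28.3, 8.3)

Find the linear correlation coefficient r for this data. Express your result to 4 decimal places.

n = 5, Σx = 225, Σy = 39.1, Σx² = 10918.4, Σy² = 312.85, Σxy = 1752.24
nΣxy − ΣxΣy = 8761.2 − 8797.5 = -36.3
nΣx² − (Σx)² = 54592 − 50625 = 3967; nΣy² − (Σy)² = 1564.25 − 1528.81 = 35.44
r = -36.3 / √(3967 × 35.44) = -36.3 / 374.9540 ≈ -0.0968

-0.0968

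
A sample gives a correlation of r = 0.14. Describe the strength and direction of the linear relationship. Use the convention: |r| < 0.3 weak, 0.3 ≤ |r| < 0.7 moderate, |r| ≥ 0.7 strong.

r = 0.14 > 0 so the relationship is positive.
|r| = 0.14, which falls in the weak range.

weak positive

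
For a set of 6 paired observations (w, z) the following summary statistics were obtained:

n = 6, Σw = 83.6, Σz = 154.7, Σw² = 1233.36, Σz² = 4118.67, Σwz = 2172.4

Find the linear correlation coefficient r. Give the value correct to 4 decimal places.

0.1792

r = (nΣwz − ΣwΣz) / √[(nΣw² − (Σw)²)(nΣz² − (Σz)²)]
Numerator: 6×2172.4 − 83.6×154.7 = 101.48
Denominator: √[(7400.16 − 6988.96)(24712.02 − 23932.09)] = √[411.2 × 779.93] = 566.3102
r = 101.48 / 566.3102 ≈ 0.1792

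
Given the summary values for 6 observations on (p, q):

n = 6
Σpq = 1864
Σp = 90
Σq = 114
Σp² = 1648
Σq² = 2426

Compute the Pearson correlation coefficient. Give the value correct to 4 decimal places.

0.5533

r = (nΣpq − ΣpΣq) / √[(nΣp² − (Σp)²)(nΣq² − (Σq)²)]
Numerator: 6×1864 − 90×114 = 924
Denominator: √[(9888 − 8100)(14556 − 12996)] = √[1788 × 1560] = 1670.1138
r = 924 / 1670.1138 ≈ 0.5533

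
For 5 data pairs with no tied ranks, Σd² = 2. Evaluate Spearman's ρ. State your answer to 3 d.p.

ρ = 1 − 6Σd² / [n(n²−1)] = 1 − 6×2 / (5×24)
  = 1 − 12/120 = 1 − 0.1000 ≈ 0.900

0.900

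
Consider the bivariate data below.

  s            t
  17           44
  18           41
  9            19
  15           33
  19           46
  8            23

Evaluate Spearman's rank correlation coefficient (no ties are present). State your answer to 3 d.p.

0.886

Rank s: 4, 5, 2, 3, 6, 1
Rank t: 5, 4, 1, 3, 6, 2
d = rank(s) − rank(t): -1, 1, 1, 0, 0, -1; Σd² = 4
ρ = 1 − 6Σd² / [n(n²−1)] = 1 − 6×4 / (6×35) = 1 − 24/210 ≈ 0.886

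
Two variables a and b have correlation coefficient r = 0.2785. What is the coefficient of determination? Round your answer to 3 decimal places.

r² = (0.2785)² = 0.078

0.078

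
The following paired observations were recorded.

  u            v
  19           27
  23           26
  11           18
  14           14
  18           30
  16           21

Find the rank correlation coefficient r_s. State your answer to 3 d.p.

Rank u: 5, 6, 1, 2, 4, 3
Rank v: 5, 4, 2, 1, 6, 3
d = rank(u) − rank(v): 0, 2, -1, 1, -2, 0; Σd² = 10
ρ = 1 − 6Σd² / [n(n²−1)] = 1 − 6×10 / (6×35) = 1 − 60/210 ≈ 0.714

0.714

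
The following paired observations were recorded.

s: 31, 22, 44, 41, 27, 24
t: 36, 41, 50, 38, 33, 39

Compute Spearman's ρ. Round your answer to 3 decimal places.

0.086

Rank s: 4, 1, 6, 5, 3, 2
Rank t: 2, 5, 6, 3, 1, 4
d = rank(s) − rank(t): 2, -4, 0, 2, 2, -2; Σd² = 32
ρ = 1 − 6Σd² / [n(n²−1)] = 1 − 6×32 / (6×35) = 1 − 192/210 ≈ 0.086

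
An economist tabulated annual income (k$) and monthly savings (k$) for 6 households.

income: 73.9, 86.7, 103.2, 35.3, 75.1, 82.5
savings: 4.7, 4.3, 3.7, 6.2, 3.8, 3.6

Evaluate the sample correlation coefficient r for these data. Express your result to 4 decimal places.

-0.8876

n = 6, Σx = 456.7, Σy = 26.3, Σx² = 37320.69, Σy² = 120.11, Σxy = 1903.22
nΣxy − ΣxΣy = 11419.32 − 12011.21 = -591.89
nΣx² − (Σx)² = 223924.14 − 208574.89 = 15349.25; nΣy² − (Σy)² = 720.66 − 691.69 = 28.97
r = -591.89 / √(15349.25 × 28.97) = -591.89 / 666.8341 ≈ -0.8876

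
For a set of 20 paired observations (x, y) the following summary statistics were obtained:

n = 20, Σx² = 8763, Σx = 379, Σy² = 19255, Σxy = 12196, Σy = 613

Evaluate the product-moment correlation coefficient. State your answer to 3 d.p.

r = (nΣxy − ΣxΣy) / √[(nΣx² − (Σx)²)(nΣy² − (Σy)²)]
Numerator: 20×12196 − 379×613 = 11593
Denominator: √[(175260 − 143641)(385100 − 375769)] = √[31619 × 9331] = 17176.6379
r = 11593 / 17176.6379 ≈ 0.675

0.675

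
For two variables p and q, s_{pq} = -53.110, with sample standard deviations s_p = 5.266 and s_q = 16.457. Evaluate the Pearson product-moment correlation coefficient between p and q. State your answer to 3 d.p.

r = Cov(p,q) / (s_p · s_q) = -53.110 / (5.266 × 16.457)
  = -53.110 / 86.6626 ≈ -0.613

-0.613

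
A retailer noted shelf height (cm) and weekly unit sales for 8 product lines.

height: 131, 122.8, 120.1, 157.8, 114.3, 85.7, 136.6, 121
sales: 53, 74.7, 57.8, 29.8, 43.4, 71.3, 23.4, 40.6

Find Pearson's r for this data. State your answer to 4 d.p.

-0.6748

n = 8, Σx = 989.3, Σy = 394, Σx² = 125275.23, Σy² = 21781.14, Σxy = 46940.45
nΣxy − ΣxΣy = 375523.6 − 389784.2 = -14260.6
nΣx² − (Σx)² = 1002201.84 − 978714.49 = 23487.35; nΣy² − (Σy)² = 174249.12 − 155236 = 19013.12
r = -14260.6 / √(23487.35 × 19013.12) = -14260.6 / 21132.1510 ≈ -0.6748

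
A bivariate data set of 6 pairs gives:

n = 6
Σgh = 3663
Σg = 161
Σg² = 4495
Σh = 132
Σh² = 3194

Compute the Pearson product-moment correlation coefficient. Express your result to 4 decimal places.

r = (nΣgh − ΣgΣh) / √[(nΣg² − (Σg)²)(nΣh² − (Σh)²)]
Numerator: 6×3663 − 161×132 = 726
Denominator: √[(26970 − 25921)(19164 − 17424)] = √[1049 × 1740] = 1351.0218
r = 726 / 1351.0218 ≈ 0.5374

0.5374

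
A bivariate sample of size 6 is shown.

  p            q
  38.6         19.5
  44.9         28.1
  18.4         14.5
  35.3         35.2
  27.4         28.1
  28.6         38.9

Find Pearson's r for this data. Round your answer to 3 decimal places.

n = 6, Σp = 193.2, Σq = 164.3, Σp² = 6659.34, Σq² = 4921.97, Σpq = 5406.23
nΣpq − ΣpΣq = 32437.38 − 31742.76 = 694.62
nΣp² − (Σp)² = 39956.04 − 37326.24 = 2629.8; nΣq² − (Σq)² = 29531.82 − 26994.49 = 2537.33
r = 694.62 / √(2629.8 × 2537.33) = 694.62 / 2583.1513 ≈ 0.269

0.269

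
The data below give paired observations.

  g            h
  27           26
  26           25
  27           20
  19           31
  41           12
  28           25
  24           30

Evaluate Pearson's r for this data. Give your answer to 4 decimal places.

n = 7, Σg = 192, Σh = 169, Σg² = 5536, Σh² = 4331, Σgh = 4393
nΣgh − ΣgΣh = 30751 − 32448 = -1697
nΣg² − (Σg)² = 38752 − 36864 = 1888; nΣh² − (Σh)² = 30317 − 28561 = 1756
r = -1697 / √(1888 × 1756) = -1697 / 1820.8042 ≈ -0.9320

-0.9320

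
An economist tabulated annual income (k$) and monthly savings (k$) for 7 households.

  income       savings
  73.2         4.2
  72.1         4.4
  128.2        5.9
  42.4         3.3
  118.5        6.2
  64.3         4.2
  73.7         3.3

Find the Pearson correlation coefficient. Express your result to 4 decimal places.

0.9178

n = 7, Σx = 572.4, Σy = 31.5, Σx² = 52398.08, Σy² = 149.67, Σxy = 2768.95
nΣxy − ΣxΣy = 19382.65 − 18030.6 = 1352.05
nΣx² − (Σx)² = 366786.56 − 327641.76 = 39144.8; nΣy² − (Σy)² = 1047.69 − 992.25 = 55.44
r = 1352.05 / √(39144.8 × 55.44) = 1352.05 / 1473.1557 ≈ 0.9178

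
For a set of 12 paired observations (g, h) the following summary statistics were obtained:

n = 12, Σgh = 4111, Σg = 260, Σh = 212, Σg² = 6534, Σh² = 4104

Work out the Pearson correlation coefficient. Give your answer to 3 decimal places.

r = (nΣgh − ΣgΣh) / √[(nΣg² − (Σg)²)(nΣh² − (Σh)²)]
Numerator: 12×4111 − 260×212 = -5788
Denominator: √[(78408 − 67600)(49248 − 44944)] = √[10808 × 4304] = 6820.3836
r = -5788 / 6820.3836 ≈ -0.849

-0.849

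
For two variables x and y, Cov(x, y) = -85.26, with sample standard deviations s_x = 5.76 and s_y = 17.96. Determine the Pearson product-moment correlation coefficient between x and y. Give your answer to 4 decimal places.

r = Cov(x,y) / (s_x · s_y) = -85.26 / (5.76 × 17.96)
  = -85.26 / 103.4496 ≈ -0.8242

-0.8242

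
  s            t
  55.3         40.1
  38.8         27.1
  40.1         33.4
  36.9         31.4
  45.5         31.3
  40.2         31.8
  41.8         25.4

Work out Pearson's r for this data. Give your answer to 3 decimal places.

n = 7, Σs = 298.6, Σt = 220.5, Σs² = 12966.68, Σt² = 7080.03, Σst = 9531.24
nΣst − ΣsΣt = 66718.68 − 65841.3 = 877.38
nΣs² − (Σs)² = 90766.76 − 89161.96 = 1604.8; nΣt² − (Σt)² = 49560.21 − 48620.25 = 939.96
r = 877.38 / √(1604.8 × 939.96) = 877.38 / 1228.1888 ≈ 0.714

0.714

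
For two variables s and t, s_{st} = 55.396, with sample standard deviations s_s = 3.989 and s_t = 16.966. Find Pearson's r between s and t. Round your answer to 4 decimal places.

0.8185

r = Cov(s,t) / (s_s · s_t) = 55.396 / (3.989 × 16.966)
  = 55.396 / 67.6774 ≈ 0.8185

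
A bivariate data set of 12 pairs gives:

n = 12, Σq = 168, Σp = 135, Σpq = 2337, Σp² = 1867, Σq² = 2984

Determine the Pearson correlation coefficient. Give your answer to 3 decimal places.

0.953

r = (nΣpq − ΣpΣq) / √[(nΣp² − (Σp)²)(nΣq² − (Σq)²)]
Numerator: 12×2337 − 135×168 = 5364
Denominator: √[(22404 − 18225)(35808 − 28224)] = √[4179 × 7584] = 5629.7012
r = 5364 / 5629.7012 ≈ 0.953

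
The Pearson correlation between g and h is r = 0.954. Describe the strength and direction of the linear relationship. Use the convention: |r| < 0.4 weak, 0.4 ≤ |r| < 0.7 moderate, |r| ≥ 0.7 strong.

r = 0.954 > 0 so the relationship is positive.
|r| = 0.954, which falls in the strong range.

strong positive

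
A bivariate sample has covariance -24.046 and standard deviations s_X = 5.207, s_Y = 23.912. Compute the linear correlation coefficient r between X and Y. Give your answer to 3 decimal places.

-0.193

r = Cov(X,Y) / (s_X · s_Y) = -24.046 / (5.207 × 23.912)
  = -24.046 / 124.5098 ≈ -0.193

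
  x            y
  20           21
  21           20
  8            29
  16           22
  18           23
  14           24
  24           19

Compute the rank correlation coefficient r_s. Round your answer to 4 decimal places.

-0.9643

Rank x: 5, 6, 1, 3, 4, 2, 7
Rank y: 3, 2, 7, 4, 5, 6, 1
d = rank(x) − rank(y): 2, 4, -6, -1, -1, -4, 6; Σd² = 110
ρ = 1 − 6Σd² / [n(n²−1)] = 1 − 6×110 / (7×48) = 1 − 660/336 ≈ -0.9643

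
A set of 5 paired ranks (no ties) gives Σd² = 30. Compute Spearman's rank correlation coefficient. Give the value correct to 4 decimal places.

-0.5000

ρ = 1 − 6Σd² / [n(n²−1)] = 1 − 6×30 / (5×24)
  = 1 − 180/120 = 1 − 1.50000 ≈ -0.5000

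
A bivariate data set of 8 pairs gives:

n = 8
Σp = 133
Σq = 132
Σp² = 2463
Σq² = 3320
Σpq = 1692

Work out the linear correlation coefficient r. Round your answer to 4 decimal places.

r = (nΣpq − ΣpΣq) / √[(nΣp² − (Σp)²)(nΣq² − (Σq)²)]
Numerator: 8×1692 − 133×132 = -4020
Denominator: √[(19704 − 17689)(26560 − 17424)] = √[2015 × 9136] = 4290.5757
r = -4020 / 4290.5757 ≈ -0.9369

-0.9369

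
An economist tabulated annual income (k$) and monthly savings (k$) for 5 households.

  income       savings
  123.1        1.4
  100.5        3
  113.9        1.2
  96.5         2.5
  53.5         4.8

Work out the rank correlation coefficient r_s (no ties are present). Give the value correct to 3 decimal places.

Rank income: 5, 3, 4, 2, 1
Rank savings: 2, 4, 1, 3, 5
d = rank(income) − rank(savings): 3, -1, 3, -1, -4; Σd² = 36
ρ = 1 − 6Σd² / [n(n²−1)] = 1 − 6×36 / (5×24) = 1 − 216/120 ≈ -0.800

-0.800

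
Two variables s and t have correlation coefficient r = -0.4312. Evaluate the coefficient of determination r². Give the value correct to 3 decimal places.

0.186

r² = (-0.4312)² = 0.186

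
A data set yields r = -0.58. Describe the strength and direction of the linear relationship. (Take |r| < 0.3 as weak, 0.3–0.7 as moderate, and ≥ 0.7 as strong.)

moderate negative

r = -0.58 < 0 so the relationship is negative.
|r| = 0.58, which falls in the moderate range.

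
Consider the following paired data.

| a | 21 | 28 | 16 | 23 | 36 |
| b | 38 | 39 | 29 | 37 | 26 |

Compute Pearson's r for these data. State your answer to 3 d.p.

n = 5, Σa = 124, Σb = 169, Σa² = 3306, Σb² = 5851, Σab = 4141
nΣab − ΣaΣb = 20705 − 20956 = -251
nΣa² − (Σa)² = 16530 − 15376 = 1154; nΣb² − (Σb)² = 29255 − 28561 = 694
r = -251 / √(1154 × 694) = -251 / 894.9168 ≈ -0.280

-0.280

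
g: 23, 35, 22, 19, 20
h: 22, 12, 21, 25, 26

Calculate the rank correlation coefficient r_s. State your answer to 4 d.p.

-0.8000

Rank g: 4, 5, 3, 1, 2
Rank h: 3, 1, 2, 4, 5
d = rank(g) − rank(h): 1, 4, 1, -3, -3; Σd² = 36
ρ = 1 − 6Σd² / [n(n²−1)] = 1 − 6×36 / (5×24) = 1 − 216/120 ≈ -0.8000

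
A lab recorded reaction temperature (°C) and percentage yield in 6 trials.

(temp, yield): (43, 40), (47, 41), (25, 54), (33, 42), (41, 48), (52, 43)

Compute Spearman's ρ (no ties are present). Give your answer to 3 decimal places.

-0.486

Rank temp: 4, 5, 1, 2, 3, 6
Rank yield: 1, 2, 6, 3, 5, 4
d = rank(temp) − rank(yield): 3, 3, -5, -1, -2, 2; Σd² = 52
ρ = 1 − 6Σd² / [n(n²−1)] = 1 − 6×52 / (6×35) = 1 − 312/210 ≈ -0.486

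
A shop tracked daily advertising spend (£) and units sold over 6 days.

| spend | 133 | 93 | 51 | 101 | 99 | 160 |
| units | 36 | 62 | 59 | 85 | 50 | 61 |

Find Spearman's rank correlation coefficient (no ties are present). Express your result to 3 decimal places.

-0.086

Rank spend: 5, 2, 1, 4, 3, 6
Rank units: 1, 5, 3, 6, 2, 4
d = rank(spend) − rank(units): 4, -3, -2, -2, 1, 2; Σd² = 38
ρ = 1 − 6Σd² / [n(n²−1)] = 1 − 6×38 / (6×35) = 1 − 228/210 ≈ -0.086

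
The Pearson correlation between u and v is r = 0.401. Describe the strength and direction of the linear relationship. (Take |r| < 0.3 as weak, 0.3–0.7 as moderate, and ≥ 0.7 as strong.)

r = 0.401 > 0 so the relationship is positive.
|r| = 0.401, which falls in the moderate range.

moderate positive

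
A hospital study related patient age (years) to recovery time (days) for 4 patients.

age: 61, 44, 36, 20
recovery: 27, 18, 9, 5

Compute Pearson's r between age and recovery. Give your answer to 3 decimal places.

0.973

n = 4, Σx = 161, Σy = 59, Σx² = 7353, Σy² = 1159, Σxy = 2863
nΣxy − ΣxΣy = 11452 − 9499 = 1953
nΣx² − (Σx)² = 29412 − 25921 = 3491; nΣy² − (Σy)² = 4636 − 3481 = 1155
r = 1953 / √(3491 × 1155) = 1953 / 2008.0102 ≈ 0.973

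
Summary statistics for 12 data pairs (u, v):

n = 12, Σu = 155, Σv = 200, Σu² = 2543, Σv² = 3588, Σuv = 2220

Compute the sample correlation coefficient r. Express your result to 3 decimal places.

-0.979

r = (nΣuv − ΣuΣv) / √[(nΣu² − (Σu)²)(nΣv² − (Σv)²)]
Numerator: 12×2220 − 155×200 = -4360
Denominator: √[(30516 − 24025)(43056 − 40000)] = √[6491 × 3056] = 4453.8181
r = -4360 / 4453.8181 ≈ -0.979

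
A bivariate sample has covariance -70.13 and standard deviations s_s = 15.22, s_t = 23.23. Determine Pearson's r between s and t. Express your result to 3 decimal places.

r = Cov(s,t) / (s_s · s_t) = -70.13 / (15.22 × 23.23)
  = -70.13 / 353.5606 ≈ -0.198

-0.198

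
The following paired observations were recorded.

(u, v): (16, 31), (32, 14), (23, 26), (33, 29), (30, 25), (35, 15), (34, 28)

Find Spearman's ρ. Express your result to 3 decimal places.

-0.357

Rank u: 1, 4, 2, 5, 3, 7, 6
Rank v: 7, 1, 4, 6, 3, 2, 5
d = rank(u) − rank(v): -6, 3, -2, -1, 0, 5, 1; Σd² = 76
ρ = 1 − 6Σd² / [n(n²−1)] = 1 − 6×76 / (7×48) = 1 − 456/336 ≈ -0.357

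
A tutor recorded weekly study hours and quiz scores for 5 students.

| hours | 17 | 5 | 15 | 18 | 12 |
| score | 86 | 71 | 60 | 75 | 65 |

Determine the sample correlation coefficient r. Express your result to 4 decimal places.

n = 5, Σx = 67, Σy = 357, Σx² = 1007, Σy² = 25887, Σxy = 4847
nΣxy − ΣxΣy = 24235 − 23919 = 316
nΣx² − (Σx)² = 5035 − 4489 = 546; nΣy² − (Σy)² = 129435 − 127449 = 1986
r = 316 / √(546 × 1986) = 316 / 1041.3242 ≈ 0.3035

0.3035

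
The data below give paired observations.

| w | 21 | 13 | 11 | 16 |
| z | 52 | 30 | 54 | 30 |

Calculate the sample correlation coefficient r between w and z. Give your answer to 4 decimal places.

0.1411

n = 4, Σw = 61, Σz = 166, Σw² = 987, Σz² = 7420, Σwz = 2556
nΣwz − ΣwΣz = 10224 − 10126 = 98
nΣw² − (Σw)² = 3948 − 3721 = 227; nΣz² − (Σz)² = 29680 − 27556 = 2124
r = 98 / √(227 × 2124) = 98 / 694.3688 ≈ 0.1411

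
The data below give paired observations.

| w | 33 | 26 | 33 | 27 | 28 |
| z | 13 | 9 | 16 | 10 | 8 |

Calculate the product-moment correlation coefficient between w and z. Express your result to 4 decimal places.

0.8776

n = 5, Σw = 147, Σz = 56, Σw² = 4367, Σz² = 670, Σwz = 1685
nΣwz − ΣwΣz = 8425 − 8232 = 193
nΣw² − (Σw)² = 21835 − 21609 = 226; nΣz² − (Σz)² = 3350 − 3136 = 214
r = 193 / √(226 × 214) = 193 / 219.9182 ≈ 0.8776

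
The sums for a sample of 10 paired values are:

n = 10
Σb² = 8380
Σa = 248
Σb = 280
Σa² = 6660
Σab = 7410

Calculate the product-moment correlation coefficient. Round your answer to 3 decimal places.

0.888

r = (nΣab − ΣaΣb) / √[(nΣa² − (Σa)²)(nΣb² − (Σb)²)]
Numerator: 10×7410 − 248×280 = 4660
Denominator: √[(66600 − 61504)(83800 − 78400)] = √[5096 × 5400] = 5245.7983
r = 4660 / 5245.7983 ≈ 0.888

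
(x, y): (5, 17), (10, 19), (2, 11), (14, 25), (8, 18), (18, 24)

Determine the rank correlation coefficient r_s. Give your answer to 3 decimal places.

Rank x: 2, 4, 1, 5, 3, 6
Rank y: 2, 4, 1, 6, 3, 5
d = rank(x) − rank(y): 0, 0, 0, -1, 0, 1; Σd² = 2
ρ = 1 − 6Σd² / [n(n²−1)] = 1 − 6×2 / (6×35) = 1 − 12/210 ≈ 0.943

0.943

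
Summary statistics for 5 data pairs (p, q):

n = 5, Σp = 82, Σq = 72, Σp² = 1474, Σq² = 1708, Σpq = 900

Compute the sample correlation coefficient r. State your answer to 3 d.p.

-0.954

r = (nΣpq − ΣpΣq) / √[(nΣp² − (Σp)²)(nΣq² − (Σq)²)]
Numerator: 5×900 − 82×72 = -1404
Denominator: √[(7370 − 6724)(8540 − 5184)] = √[646 × 3356] = 1472.4048
r = -1404 / 1472.4048 ≈ -0.954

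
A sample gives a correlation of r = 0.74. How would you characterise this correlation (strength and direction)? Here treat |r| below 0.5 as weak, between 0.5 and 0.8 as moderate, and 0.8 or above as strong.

moderate positive

r = 0.74 > 0 so the relationship is positive.
|r| = 0.74, which falls in the moderate range.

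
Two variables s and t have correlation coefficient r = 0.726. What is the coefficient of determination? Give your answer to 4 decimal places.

r² = (0.726)² = 0.5271

0.5271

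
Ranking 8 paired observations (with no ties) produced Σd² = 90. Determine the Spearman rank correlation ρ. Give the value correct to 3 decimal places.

-0.071

ρ = 1 − 6Σd² / [n(n²−1)] = 1 − 6×90 / (8×63)
  = 1 − 540/504 = 1 − 1.0714 ≈ -0.071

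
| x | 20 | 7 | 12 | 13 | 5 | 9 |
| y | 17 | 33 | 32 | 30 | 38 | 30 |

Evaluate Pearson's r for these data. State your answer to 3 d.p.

n = 6, Σx = 66, Σy = 180, Σx² = 868, Σy² = 5646, Σxy = 1805
nΣxy − ΣxΣy = 10830 − 11880 = -1050
nΣx² − (Σx)² = 5208 − 4356 = 852; nΣy² − (Σy)² = 33876 − 32400 = 1476
r = -1050 / √(852 × 1476) = -1050 / 1121.4063 ≈ -0.936

-0.936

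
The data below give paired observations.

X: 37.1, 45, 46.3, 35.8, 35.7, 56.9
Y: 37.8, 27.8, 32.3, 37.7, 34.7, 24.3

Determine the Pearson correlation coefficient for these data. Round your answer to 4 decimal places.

n = 6, ΣX = 256.8, ΣY = 194.6, ΣX² = 11338.84, ΣY² = 6460.84, ΣXY = 8119.99
nΣXY − ΣXΣY = 48719.94 − 49973.28 = -1253.34
nΣX² − (ΣX)² = 68033.04 − 65946.24 = 2086.8; nΣY² − (ΣY)² = 38765.04 − 37869.16 = 895.88
r = -1253.34 / √(2086.8 × 895.88) = -1253.34 / 1367.3048 ≈ -0.9167

-0.9167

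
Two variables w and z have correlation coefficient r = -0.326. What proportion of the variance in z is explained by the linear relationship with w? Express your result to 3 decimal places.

r² = (-0.326)² = 0.106

0.106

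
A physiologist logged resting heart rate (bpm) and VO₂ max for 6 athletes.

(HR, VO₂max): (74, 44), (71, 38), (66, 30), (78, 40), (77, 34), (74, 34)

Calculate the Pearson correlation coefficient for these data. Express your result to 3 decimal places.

0.500

n = 6, Σx = 440, Σy = 220, Σx² = 32362, Σy² = 8192, Σxy = 16188
nΣxy − ΣxΣy = 97128 − 96800 = 328
nΣx² − (Σx)² = 194172 − 193600 = 572; nΣy² − (Σy)² = 49152 − 48400 = 752
r = 328 / √(572 × 752) = 328 / 655.8536 ≈ 0.500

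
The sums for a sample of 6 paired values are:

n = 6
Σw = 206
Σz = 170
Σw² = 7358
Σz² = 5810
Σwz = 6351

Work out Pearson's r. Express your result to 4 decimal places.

r = (nΣwz − ΣwΣz) / √[(nΣw² − (Σw)²)(nΣz² − (Σz)²)]
Numerator: 6×6351 − 206×170 = 3086
Denominator: √[(44148 − 42436)(34860 − 28900)] = √[1712 × 5960] = 3194.2949
r = 3086 / 3194.2949 ≈ 0.9661

0.9661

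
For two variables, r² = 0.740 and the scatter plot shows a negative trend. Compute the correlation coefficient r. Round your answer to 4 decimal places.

|r| = √0.740 = 0.8602
The association is negative, so r = −0.8602.

-0.8602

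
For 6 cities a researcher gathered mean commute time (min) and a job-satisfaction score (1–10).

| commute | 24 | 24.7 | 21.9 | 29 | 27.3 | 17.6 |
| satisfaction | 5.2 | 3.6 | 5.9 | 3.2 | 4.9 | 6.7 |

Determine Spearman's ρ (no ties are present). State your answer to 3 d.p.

Rank commute: 3, 4, 2, 6, 5, 1
Rank satisfaction: 4, 2, 5, 1, 3, 6
d = rank(commute) − rank(satisfaction): -1, 2, -3, 5, 2, -5; Σd² = 68
ρ = 1 − 6Σd² / [n(n²−1)] = 1 − 6×68 / (6×35) = 1 − 408/210 ≈ -0.943

-0.943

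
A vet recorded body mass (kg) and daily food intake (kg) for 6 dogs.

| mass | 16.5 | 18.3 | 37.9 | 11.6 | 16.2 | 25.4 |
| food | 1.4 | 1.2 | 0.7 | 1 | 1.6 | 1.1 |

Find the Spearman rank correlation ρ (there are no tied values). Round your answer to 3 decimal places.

-0.429

Rank mass: 3, 4, 6, 1, 2, 5
Rank food: 5, 4, 1, 2, 6, 3
d = rank(mass) − rank(food): -2, 0, 5, -1, -4, 2; Σd² = 50
ρ = 1 − 6Σd² / [n(n²−1)] = 1 − 6×50 / (6×35) = 1 − 300/210 ≈ -0.429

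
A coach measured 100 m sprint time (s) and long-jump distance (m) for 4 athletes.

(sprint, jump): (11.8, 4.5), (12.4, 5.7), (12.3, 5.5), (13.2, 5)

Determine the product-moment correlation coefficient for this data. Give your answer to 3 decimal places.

n = 4, Σx = 49.7, Σy = 20.7, Σx² = 618.53, Σy² = 107.99, Σxy = 257.43
nΣxy − ΣxΣy = 1029.72 − 1028.79 = 0.93
nΣx² − (Σx)² = 2474.12 − 2470.09 = 4.03; nΣy² − (Σy)² = 431.96 − 428.49 = 3.47
r = 0.93 / √(4.03 × 3.47) = 0.93 / 3.7395 ≈ 0.249

0.249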